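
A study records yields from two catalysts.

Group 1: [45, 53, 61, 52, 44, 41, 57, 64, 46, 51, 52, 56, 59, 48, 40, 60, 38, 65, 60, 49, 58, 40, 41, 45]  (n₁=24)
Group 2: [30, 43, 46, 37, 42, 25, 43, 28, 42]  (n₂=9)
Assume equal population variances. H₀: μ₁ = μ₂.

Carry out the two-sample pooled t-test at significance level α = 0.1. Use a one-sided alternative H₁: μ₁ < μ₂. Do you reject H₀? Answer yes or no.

reject H₀: no

x̄₁=51.042, s₁=8.280, n₁=24
x̄₂=37.333, s₂=7.714, n₂=9
s_p² = [23·8.280² + 8·7.714²]/31 = 66.2245
SE = √(s_p²·(1/24+1/9)) = 3.1808
t = (51.042−37.333)/3.1808 = 4.3097
df = 31
p-value (one-sided, H₁ less) = 0.99992
At α=0.1: p ≥ α → fail to reject H₀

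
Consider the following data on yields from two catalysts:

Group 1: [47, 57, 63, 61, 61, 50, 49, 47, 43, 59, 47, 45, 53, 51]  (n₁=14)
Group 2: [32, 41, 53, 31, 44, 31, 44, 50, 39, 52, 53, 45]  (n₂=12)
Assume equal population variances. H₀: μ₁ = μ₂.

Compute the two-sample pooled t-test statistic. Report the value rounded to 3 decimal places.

test statistic = 3.211

x̄₁=52.357, s₁=6.652, n₁=14
x̄₂=42.917, s₂=8.339, n₂=12
s_p² = [13·6.652² + 11·8.339²]/24 = 55.8388
SE = √(s_p²·(1/14+1/12)) = 2.9397
t = (52.357−42.917)/2.9397 = 3.2114
df = 24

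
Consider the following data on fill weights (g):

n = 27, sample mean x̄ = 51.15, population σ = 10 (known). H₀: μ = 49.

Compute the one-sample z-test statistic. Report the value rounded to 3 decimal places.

test statistic = 1.117

SE = σ/√n = 10/√27 = 1.9245
z = (x̄−μ₀)/SE = (51.15−49)/1.9245 = 1.1172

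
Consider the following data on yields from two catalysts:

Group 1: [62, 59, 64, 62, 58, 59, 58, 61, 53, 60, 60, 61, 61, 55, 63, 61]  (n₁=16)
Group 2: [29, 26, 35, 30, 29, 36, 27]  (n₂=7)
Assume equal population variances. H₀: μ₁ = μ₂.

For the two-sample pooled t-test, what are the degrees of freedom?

degrees of freedom = 21

df = n₁ + n₂ − 2 = 16 + 7 − 2 = 21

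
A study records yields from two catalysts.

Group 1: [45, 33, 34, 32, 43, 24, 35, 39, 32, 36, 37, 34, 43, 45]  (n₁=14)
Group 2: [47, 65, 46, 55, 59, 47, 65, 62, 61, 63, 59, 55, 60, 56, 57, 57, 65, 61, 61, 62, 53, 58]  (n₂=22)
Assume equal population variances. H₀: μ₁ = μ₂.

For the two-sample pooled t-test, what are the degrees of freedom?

degrees of freedom = 34

df = n₁ + n₂ − 2 = 14 + 22 − 2 = 34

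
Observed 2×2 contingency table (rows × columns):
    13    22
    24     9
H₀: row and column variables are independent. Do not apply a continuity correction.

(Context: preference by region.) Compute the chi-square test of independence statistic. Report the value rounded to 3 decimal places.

Row totals [35, 33], col totals [37, 31], n=68
χ² = (13−19.04)²/19.04 + (22−15.96)²/15.96 + (24−17.96)²/17.96 + (9−15.04)²/15.04 = 8.6706
df = 1

test statistic = 8.671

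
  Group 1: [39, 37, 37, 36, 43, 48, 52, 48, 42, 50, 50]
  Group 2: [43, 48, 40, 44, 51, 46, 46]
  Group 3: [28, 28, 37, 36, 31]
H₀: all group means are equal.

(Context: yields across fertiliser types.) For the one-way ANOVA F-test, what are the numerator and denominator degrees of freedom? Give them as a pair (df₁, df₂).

degrees of freedom = [2, 20]

k = 3 groups, N = 23 total
df = (k−1, N−k) = (3−1, 23−3) = (2, 20)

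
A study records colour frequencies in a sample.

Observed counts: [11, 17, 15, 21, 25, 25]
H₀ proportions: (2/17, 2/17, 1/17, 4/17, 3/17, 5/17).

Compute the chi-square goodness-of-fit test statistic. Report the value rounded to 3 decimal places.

test statistic = 16.271

n = 114; E_i = n·p_i = [13.41, 13.41, 6.71, 26.82, 20.12, 33.53]
χ² = (11−13.41)²/13.41 + (17−13.41)²/13.41 + (15−6.71)²/6.71 + (21−26.82)²/26.82 + (25−20.12)²/20.12 + (25−33.53)²/33.53 = 16.2712
df = 5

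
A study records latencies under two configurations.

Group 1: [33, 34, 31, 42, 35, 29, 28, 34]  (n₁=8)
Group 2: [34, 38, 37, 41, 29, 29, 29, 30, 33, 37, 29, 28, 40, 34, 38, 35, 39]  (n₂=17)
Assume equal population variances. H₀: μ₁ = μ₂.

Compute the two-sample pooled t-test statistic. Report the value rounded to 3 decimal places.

test statistic = -0.460

x̄₁=33.250, s₁=4.334, n₁=8
x̄₂=34.118, s₂=4.428, n₂=17
s_p² = [7·4.334² + 16·4.428²]/23 = 19.3593
SE = √(s_p²·(1/8+1/17)) = 1.8865
t = (33.250−34.118)/1.8865 = -0.4599
df = 23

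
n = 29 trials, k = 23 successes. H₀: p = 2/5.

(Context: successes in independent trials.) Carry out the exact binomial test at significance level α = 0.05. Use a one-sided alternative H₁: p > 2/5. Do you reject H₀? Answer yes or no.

Exact binomial: n=29, k=23, p₀=2/5=0.4000
P(X≥23) from Σ C(n,i)·p₀^i·(1−p₀)^(n−i)
p-value (one-sided, H₁ greater) = 0.00002
At α=0.05: p < α → reject H₀

reject H₀: yes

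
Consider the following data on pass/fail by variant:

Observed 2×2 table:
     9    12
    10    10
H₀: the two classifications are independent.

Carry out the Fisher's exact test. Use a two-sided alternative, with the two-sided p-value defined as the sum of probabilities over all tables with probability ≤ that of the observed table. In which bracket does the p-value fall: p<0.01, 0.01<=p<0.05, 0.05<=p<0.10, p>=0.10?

Margins: r₁=21, r₂=20, c₁=19, c₂=22, n=41
p_obs = C(21,9)·C(20,10)/C(41,19); sum pmf over tables with pmf ≤ p_obs
p-value (two-sided) = 0.75786
→ bracket: p>=0.10

p-value bracket: p>=0.10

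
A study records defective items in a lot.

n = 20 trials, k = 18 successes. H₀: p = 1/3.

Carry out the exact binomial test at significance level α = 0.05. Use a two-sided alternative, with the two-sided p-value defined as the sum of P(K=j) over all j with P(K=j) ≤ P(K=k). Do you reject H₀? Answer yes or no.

Exact binomial: n=20, k=18, p₀=1/3=0.3333
P(X=j) = C(n,j)·p₀^j·(1−p₀)^(n−j); p = Σ P(X=j) over j with P(X=j) ≤ P(X=18)
p-value (two-sided) = 0.00000
At α=0.05: p < α → reject H₀

reject H₀: yes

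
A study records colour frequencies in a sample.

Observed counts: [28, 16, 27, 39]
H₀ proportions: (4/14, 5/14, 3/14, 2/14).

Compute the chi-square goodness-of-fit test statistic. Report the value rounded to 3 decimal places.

n = 110; E_i = n·p_i = [31.43, 39.29, 23.57, 15.71]
χ² = (28−31.43)²/31.43 + (16−39.29)²/39.29 + (27−23.57)²/23.57 + (39−15.71)²/15.71 = 49.1800
df = 3

test statistic = 49.180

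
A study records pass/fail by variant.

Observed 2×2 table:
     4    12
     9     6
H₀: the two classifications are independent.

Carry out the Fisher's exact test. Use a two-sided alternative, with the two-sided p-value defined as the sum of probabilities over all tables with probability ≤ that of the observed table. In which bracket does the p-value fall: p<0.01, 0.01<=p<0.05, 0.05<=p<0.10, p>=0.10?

p-value bracket: 0.05<=p<0.10

Margins: r₁=16, r₂=15, c₁=13, c₂=18, n=31
p_obs = C(16,4)·C(15,9)/C(31,13); sum pmf over tables with pmf ≤ p_obs
p-value (two-sided) = 0.07317
→ bracket: 0.05<=p<0.10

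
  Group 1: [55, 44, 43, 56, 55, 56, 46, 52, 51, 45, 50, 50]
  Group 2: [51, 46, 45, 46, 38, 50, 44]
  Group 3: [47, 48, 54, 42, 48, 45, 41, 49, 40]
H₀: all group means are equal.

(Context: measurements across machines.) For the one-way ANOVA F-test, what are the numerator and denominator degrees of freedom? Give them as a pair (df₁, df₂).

k = 3 groups, N = 28 total
df = (k−1, N−k) = (3−1, 28−3) = (2, 25)

degrees of freedom = [2, 25]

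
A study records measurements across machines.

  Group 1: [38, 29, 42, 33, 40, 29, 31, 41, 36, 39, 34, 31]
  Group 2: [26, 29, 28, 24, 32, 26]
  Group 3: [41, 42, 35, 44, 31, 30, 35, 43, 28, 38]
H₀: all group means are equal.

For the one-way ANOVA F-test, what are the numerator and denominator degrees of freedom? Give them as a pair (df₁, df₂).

k = 3 groups, N = 28 total
df = (k−1, N−k) = (3−1, 28−3) = (2, 25)

degrees of freedom = [2, 25]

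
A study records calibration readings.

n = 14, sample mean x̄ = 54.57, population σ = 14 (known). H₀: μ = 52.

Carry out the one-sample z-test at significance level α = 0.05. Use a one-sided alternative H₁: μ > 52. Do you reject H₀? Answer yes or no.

reject H₀: no

SE = σ/√n = 14/√14 = 3.7417
z = (x̄−μ₀)/SE = (54.57−52)/3.7417 = 0.6869
p-value (one-sided, H₁ greater) = 0.24609
At α=0.05: p ≥ α → fail to reject H₀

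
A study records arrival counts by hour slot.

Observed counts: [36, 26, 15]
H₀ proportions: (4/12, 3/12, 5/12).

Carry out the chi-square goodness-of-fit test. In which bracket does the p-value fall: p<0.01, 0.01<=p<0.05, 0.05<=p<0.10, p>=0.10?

p-value bracket: p<0.01

n = 77; E_i = n·p_i = [25.67, 19.25, 32.08]
χ² = (36−25.67)²/25.67 + (26−19.25)²/19.25 + (15−32.08)²/32.08 = 15.6234
df = 2
p-value (upper-tail) = 0.00040
→ bracket: p<0.01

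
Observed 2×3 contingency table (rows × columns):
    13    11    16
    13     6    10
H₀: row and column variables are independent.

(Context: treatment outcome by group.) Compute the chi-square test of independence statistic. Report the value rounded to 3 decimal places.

test statistic = 1.130

Row totals [40, 29], col totals [26, 17, 26], n=69
χ² = (13−15.07)²/15.07 + (11−9.86)²/9.86 + (16−15.07)²/15.07 + (13−10.93)²/10.93 + (6−7.14)²/7.14 + (10−10.93)²/10.93 = 1.1303
df = 2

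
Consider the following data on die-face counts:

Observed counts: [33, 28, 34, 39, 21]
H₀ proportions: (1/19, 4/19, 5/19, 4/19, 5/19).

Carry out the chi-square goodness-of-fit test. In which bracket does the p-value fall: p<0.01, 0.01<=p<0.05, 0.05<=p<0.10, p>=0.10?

p-value bracket: p<0.01

n = 155; E_i = n·p_i = [8.16, 32.63, 40.79, 32.63, 40.79]
χ² = (33−8.16)²/8.16 + (28−32.63)²/32.63 + (34−40.79)²/40.79 + (39−32.63)²/32.63 + (21−40.79)²/40.79 = 88.2797
df = 4
p-value (upper-tail) = 0.00000
→ bracket: p<0.01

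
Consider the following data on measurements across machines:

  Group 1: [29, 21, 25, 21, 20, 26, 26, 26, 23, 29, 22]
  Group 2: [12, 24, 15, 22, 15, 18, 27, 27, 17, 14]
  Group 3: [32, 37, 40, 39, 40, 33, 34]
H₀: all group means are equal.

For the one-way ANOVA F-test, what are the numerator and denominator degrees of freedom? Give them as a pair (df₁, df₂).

k = 3 groups, N = 28 total
df = (k−1, N−k) = (3−1, 28−3) = (2, 25)

degrees of freedom = [2, 25]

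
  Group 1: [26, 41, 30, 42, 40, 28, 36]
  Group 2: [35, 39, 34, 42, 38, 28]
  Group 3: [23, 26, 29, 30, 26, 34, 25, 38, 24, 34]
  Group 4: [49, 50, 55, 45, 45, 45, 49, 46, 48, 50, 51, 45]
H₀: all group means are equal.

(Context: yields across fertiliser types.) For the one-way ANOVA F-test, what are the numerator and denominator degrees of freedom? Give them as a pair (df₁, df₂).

k = 4 groups, N = 35 total
df = (k−1, N−k) = (4−1, 35−4) = (3, 31)

degrees of freedom = [3, 31]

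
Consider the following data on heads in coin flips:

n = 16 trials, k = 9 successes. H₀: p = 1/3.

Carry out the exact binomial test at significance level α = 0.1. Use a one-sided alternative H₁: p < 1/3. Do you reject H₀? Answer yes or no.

reject H₀: no

Exact binomial: n=16, k=9, p₀=1/3=0.3333
P(X≤9) from Σ C(n,i)·p₀^i·(1−p₀)^(n−i)
p-value (one-sided, H₁ less) = 0.98405
At α=0.1: p ≥ α → fail to reject H₀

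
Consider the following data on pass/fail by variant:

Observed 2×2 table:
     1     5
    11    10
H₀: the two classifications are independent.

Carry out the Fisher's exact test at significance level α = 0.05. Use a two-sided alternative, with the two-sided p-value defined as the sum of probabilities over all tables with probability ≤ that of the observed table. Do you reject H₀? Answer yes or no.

Margins: r₁=6, r₂=21, c₁=12, c₂=15, n=27
p_obs = C(6,1)·C(21,11)/C(27,12); sum pmf over tables with pmf ≤ p_obs
p-value (two-sided) = 0.18190
At α=0.05: p ≥ α → fail to reject H₀

reject H₀: no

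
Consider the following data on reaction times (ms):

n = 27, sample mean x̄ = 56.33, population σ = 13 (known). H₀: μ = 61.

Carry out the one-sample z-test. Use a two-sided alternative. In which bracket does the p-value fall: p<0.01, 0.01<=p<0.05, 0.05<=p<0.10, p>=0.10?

SE = σ/√n = 13/√27 = 2.5019
z = (x̄−μ₀)/SE = (56.33−61)/2.5019 = -1.8666
p-value (two-sided) = 0.06195
→ bracket: 0.05<=p<0.10

p-value bracket: 0.05<=p<0.10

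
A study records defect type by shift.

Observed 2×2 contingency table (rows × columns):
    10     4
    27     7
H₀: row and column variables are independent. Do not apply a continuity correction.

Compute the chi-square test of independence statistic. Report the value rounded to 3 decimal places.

test statistic = 0.358

Row totals [14, 34], col totals [37, 11], n=48
χ² = (10−10.79)²/10.79 + (4−3.21)²/3.21 + (27−26.21)²/26.21 + (7−7.79)²/7.79 = 0.3578
df = 1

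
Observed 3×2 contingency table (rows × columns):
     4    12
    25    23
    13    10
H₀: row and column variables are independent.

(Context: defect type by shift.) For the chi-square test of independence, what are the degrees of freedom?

df = (r−1)(c−1) = (3−1)·(2−1) = 2

degrees of freedom = 2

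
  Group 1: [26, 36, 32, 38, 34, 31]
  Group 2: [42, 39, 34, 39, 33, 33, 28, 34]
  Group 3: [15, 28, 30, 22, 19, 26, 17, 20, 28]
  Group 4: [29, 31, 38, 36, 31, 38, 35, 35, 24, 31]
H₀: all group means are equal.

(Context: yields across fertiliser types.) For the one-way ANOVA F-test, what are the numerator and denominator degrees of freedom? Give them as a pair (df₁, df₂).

k = 4 groups, N = 33 total
df = (k−1, N−k) = (4−1, 33−4) = (3, 29)

degrees of freedom = [3, 29]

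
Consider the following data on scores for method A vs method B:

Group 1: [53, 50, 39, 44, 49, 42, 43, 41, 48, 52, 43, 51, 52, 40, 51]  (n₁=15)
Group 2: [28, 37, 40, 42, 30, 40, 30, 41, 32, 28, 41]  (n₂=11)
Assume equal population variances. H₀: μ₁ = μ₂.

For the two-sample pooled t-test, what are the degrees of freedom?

degrees of freedom = 24

df = n₁ + n₂ − 2 = 15 + 11 − 2 = 24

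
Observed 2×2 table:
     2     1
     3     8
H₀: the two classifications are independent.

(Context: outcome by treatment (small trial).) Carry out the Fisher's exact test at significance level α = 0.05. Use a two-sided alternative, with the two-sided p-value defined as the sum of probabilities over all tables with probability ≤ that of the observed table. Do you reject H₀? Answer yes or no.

reject H₀: no

Margins: r₁=3, r₂=11, c₁=5, c₂=9, n=14
p_obs = C(3,2)·C(11,3)/C(14,5); sum pmf over tables with pmf ≤ p_obs
p-value (two-sided) = 0.50549
At α=0.05: p ≥ α → fail to reject H₀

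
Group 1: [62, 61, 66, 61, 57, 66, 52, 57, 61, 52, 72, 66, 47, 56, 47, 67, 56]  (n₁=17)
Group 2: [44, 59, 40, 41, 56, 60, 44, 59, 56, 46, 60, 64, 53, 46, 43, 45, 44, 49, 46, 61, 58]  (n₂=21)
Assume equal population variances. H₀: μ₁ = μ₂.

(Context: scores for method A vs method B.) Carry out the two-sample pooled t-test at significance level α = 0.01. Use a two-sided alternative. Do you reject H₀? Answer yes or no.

x̄₁=59.176, s₁=7.126, n₁=17
x̄₂=51.143, s₂=7.774, n₂=21
s_p² = [16·7.126² + 20·7.774²]/36 = 56.1401
SE = √(s_p²·(1/17+1/21)) = 2.4445
t = (59.176−51.143)/2.4445 = 3.2864
df = 36
p-value (two-sided) = 0.00227
At α=0.01: p < α → reject H₀

reject H₀: yes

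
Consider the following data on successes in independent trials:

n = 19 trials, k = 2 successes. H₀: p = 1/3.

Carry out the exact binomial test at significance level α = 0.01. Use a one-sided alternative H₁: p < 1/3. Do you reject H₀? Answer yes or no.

Exact binomial: n=19, k=2, p₀=1/3=0.3333
P(X≤2) from Σ C(n,i)·p₀^i·(1−p₀)^(n−i)
p-value (one-sided, H₁ less) = 0.02402
At α=0.01: p ≥ α → fail to reject H₀

reject H₀: no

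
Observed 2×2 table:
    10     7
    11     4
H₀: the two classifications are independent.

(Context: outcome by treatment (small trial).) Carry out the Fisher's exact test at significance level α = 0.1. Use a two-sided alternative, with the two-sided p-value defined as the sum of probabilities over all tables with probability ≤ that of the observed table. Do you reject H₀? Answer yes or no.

reject H₀: no

Margins: r₁=17, r₂=15, c₁=21, c₂=11, n=32
p_obs = C(17,10)·C(15,11)/C(32,21); sum pmf over tables with pmf ≤ p_obs
p-value (two-sided) = 0.47191
At α=0.1: p ≥ α → fail to reject H₀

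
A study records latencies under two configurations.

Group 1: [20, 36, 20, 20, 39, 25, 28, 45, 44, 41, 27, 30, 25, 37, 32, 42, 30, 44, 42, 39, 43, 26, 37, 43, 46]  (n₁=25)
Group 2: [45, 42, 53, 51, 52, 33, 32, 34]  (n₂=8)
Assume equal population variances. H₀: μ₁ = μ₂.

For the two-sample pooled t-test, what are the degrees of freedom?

degrees of freedom = 31

df = n₁ + n₂ − 2 = 25 + 8 − 2 = 31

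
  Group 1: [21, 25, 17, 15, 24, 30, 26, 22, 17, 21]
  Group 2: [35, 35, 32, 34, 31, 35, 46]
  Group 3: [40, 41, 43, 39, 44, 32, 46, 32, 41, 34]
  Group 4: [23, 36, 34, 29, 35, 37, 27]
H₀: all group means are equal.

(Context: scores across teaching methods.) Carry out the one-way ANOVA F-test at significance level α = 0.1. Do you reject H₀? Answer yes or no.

Group means [21.80, 35.43, 39.20, 31.57], grand mean 31.735
SSB = Σnᵢ(x̄ᵢ−x̄)² = 1639.989; SSW = ΣΣ(x−x̄ᵢ)² = 728.629
MSB = 1639.989/3 = 546.6630; MSW = 728.629/30 = 24.2876
F = MSB/MSW = 22.5079
df = (3, 30)
p-value (upper-tail) = 0.00000
At α=0.1: p < α → reject H₀

reject H₀: yes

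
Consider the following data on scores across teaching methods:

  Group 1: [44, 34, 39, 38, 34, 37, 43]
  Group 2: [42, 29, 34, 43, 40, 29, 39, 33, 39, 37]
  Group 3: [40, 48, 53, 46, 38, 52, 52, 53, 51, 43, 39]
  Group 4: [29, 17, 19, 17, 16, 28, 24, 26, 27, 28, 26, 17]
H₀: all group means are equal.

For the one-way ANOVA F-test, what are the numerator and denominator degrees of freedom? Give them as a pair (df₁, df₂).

degrees of freedom = [3, 36]

k = 4 groups, N = 40 total
df = (k−1, N−k) = (4−1, 40−4) = (3, 36)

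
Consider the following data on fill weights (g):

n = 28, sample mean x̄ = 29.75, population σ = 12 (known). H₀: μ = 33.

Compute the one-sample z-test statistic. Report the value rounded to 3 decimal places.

test statistic = -1.433

SE = σ/√n = 12/√28 = 2.2678
z = (x̄−μ₀)/SE = (29.75−33)/2.2678 = -1.4331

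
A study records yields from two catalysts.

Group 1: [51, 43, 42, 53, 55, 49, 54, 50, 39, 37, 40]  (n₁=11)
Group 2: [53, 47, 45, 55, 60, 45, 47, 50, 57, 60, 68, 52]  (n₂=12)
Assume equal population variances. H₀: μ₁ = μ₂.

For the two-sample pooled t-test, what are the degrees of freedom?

degrees of freedom = 21

df = n₁ + n₂ − 2 = 11 + 12 − 2 = 21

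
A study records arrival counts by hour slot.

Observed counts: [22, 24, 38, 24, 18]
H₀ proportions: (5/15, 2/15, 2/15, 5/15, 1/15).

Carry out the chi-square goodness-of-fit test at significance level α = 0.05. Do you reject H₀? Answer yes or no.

reject H₀: yes

n = 126; E_i = n·p_i = [42.00, 16.80, 16.80, 42.00, 8.40]
χ² = (22−42.00)²/42.00 + (24−16.80)²/16.80 + (38−16.80)²/16.80 + (24−42.00)²/42.00 + (18−8.40)²/8.40 = 58.0476
df = 4
p-value (upper-tail) = 0.00000
At α=0.05: p < α → reject H₀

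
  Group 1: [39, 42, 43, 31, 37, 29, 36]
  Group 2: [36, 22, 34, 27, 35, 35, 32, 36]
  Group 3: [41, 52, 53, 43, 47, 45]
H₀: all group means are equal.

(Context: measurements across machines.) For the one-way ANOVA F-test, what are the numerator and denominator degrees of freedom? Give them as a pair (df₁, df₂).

degrees of freedom = [2, 18]

k = 3 groups, N = 21 total
df = (k−1, N−k) = (3−1, 21−3) = (2, 18)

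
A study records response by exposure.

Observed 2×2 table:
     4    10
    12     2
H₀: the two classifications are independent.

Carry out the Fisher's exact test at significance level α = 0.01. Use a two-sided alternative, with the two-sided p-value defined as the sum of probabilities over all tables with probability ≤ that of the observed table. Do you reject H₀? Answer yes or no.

Margins: r₁=14, r₂=14, c₁=16, c₂=12, n=28
p_obs = C(14,4)·C(14,12)/C(28,16); sum pmf over tables with pmf ≤ p_obs
p-value (two-sided) = 0.00633
At α=0.01: p < α → reject H₀

reject H₀: yes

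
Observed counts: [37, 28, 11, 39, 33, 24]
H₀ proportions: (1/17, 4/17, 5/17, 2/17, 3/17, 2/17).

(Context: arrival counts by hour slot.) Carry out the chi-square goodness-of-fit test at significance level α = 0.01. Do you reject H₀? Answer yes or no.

reject H₀: yes

n = 172; E_i = n·p_i = [10.12, 40.47, 50.59, 20.24, 30.35, 20.24]
χ² = (37−10.12)²/10.12 + (28−40.47)²/40.47 + (11−50.59)²/50.59 + (39−20.24)²/20.24 + (33−30.35)²/30.35 + (24−20.24)²/20.24 = 124.5808
df = 5
p-value (upper-tail) = 0.00000
At α=0.01: p < α → reject H₀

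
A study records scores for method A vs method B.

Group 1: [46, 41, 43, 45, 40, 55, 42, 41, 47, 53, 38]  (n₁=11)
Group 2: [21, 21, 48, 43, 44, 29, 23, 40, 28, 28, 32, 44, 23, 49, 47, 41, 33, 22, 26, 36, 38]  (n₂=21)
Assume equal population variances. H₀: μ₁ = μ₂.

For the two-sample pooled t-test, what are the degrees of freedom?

df = n₁ + n₂ − 2 = 11 + 21 − 2 = 30

degrees of freedom = 30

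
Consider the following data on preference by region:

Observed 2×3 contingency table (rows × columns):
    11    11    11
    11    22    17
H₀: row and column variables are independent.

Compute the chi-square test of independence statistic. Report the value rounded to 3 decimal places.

test statistic = 1.535

Row totals [33, 50], col totals [22, 33, 28], n=83
χ² = (11−8.75)²/8.75 + (11−13.12)²/13.12 + (11−11.13)²/11.13 + (11−13.25)²/13.25 + (22−19.88)²/19.88 + (17−16.87)²/16.87 = 1.5348
df = 2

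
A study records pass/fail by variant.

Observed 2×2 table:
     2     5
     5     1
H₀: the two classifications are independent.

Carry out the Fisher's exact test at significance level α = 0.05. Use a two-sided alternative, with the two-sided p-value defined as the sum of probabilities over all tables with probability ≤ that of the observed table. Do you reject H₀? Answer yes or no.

reject H₀: no

Margins: r₁=7, r₂=6, c₁=7, c₂=6, n=13
p_obs = C(7,2)·C(6,5)/C(13,7); sum pmf over tables with pmf ≤ p_obs
p-value (two-sided) = 0.10256
At α=0.05: p ≥ α → fail to reject H₀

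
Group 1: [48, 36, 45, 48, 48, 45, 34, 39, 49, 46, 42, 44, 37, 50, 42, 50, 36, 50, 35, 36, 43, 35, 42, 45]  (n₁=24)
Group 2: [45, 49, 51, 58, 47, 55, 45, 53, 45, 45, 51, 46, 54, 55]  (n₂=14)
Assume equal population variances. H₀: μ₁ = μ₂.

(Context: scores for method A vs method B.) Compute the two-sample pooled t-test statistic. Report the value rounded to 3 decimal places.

test statistic = -4.167

x̄₁=42.708, s₁=5.473, n₁=24
x̄₂=49.929, s₂=4.531, n₂=14
s_p² = [23·5.473² + 13·4.531²]/36 = 26.5524
SE = √(s_p²·(1/24+1/14)) = 1.7329
t = (42.708−49.929)/1.7329 = -4.1666
df = 36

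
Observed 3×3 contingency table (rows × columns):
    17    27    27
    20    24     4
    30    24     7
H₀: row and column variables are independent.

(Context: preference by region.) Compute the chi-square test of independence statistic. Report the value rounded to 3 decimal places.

Row totals [71, 48, 61], col totals [67, 75, 38], n=180
χ² = (17−26.43)²/26.43 + (27−29.58)²/29.58 + (27−14.99)²/14.99 + (20−17.87)²/17.87 + (24−20.00)²/20.00 + (4−10.13)²/10.13 + (30−22.71)²/22.71 + (24−25.42)²/25.42 + (7−12.88)²/12.88 = 23.0859
df = 4

test statistic = 23.086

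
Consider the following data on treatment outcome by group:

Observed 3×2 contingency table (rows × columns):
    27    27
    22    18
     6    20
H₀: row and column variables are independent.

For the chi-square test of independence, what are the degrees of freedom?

df = (r−1)(c−1) = (3−1)·(2−1) = 2

degrees of freedom = 2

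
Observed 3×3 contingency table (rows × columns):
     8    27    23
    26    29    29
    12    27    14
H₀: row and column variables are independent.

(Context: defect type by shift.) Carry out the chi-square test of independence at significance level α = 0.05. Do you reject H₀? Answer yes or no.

Row totals [58, 84, 53], col totals [46, 83, 66], n=195
χ² = (8−13.68)²/13.68 + (27−24.69)²/24.69 + (23−19.63)²/19.63 + (26−19.82)²/19.82 + (29−35.75)²/35.75 + (29−28.43)²/28.43 + (12−12.50)²/12.50 + (27−22.56)²/22.56 + (14−17.94)²/17.94 = 8.1313
df = 4
p-value (upper-tail) = 0.08688
At α=0.05: p ≥ α → fail to reject H₀

reject H₀: no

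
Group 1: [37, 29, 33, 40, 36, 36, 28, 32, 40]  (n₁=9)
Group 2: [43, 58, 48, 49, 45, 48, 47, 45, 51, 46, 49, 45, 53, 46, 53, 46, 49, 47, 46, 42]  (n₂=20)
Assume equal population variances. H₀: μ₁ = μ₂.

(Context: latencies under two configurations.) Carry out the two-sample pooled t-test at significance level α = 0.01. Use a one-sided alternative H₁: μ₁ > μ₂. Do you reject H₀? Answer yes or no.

reject H₀: no

x̄₁=34.556, s₁=4.362, n₁=9
x̄₂=47.800, s₂=3.750, n₂=20
s_p² = [8·4.362² + 19·3.750²]/27 = 15.5342
SE = √(s_p²·(1/9+1/20)) = 1.5820
t = (34.556−47.800)/1.5820 = -8.3720
df = 27
p-value (one-sided, H₁ greater) = 1.00000
At α=0.01: p ≥ α → fail to reject H₀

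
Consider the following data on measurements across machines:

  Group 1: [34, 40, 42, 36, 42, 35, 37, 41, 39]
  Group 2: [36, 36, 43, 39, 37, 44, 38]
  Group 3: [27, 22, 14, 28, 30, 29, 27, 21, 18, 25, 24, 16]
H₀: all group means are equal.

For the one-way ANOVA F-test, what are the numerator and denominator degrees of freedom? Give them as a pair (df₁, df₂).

k = 3 groups, N = 28 total
df = (k−1, N−k) = (3−1, 28−3) = (2, 25)

degrees of freedom = [2, 25]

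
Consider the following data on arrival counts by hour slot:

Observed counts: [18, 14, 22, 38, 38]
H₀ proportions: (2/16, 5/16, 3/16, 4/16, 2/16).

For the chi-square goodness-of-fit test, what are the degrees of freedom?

df = k − 1 = 5 − 1 = 4

degrees of freedom = 4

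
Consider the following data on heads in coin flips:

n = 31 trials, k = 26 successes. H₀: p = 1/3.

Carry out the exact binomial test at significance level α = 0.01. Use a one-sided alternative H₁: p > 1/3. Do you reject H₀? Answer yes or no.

Exact binomial: n=31, k=26, p₀=1/3=0.3333
P(X≥26) from Σ C(n,i)·p₀^i·(1−p₀)^(n−i)
p-value (one-sided, H₁ greater) = 0.00000
At α=0.01: p < α → reject H₀

reject H₀: yes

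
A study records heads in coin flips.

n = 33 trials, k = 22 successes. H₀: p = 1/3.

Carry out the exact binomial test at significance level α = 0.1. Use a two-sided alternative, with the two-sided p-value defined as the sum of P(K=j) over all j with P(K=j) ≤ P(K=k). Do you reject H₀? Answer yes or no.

Exact binomial: n=33, k=22, p₀=1/3=0.3333
P(X=j) = C(n,j)·p₀^j·(1−p₀)^(n−j); p = Σ P(X=j) over j with P(X=j) ≤ P(X=22)
p-value (two-sided) = 0.00012
At α=0.1: p < α → reject H₀

reject H₀: yes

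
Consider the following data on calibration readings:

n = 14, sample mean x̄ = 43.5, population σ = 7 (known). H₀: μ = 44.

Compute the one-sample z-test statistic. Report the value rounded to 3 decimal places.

SE = σ/√n = 7/√14 = 1.8708
z = (x̄−μ₀)/SE = (43.5−44)/1.8708 = -0.2673

test statistic = -0.267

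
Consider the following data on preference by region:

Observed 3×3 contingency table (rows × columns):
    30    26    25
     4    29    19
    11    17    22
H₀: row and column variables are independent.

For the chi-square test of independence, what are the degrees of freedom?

degrees of freedom = 4

df = (r−1)(c−1) = (3−1)·(3−1) = 4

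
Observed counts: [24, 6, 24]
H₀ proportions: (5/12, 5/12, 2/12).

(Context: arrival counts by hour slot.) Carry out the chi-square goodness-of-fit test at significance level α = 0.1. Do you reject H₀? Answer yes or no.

reject H₀: yes

n = 54; E_i = n·p_i = [22.50, 22.50, 9.00]
χ² = (24−22.50)²/22.50 + (6−22.50)²/22.50 + (24−9.00)²/9.00 = 37.2000
df = 2
p-value (upper-tail) = 0.00000
At α=0.1: p < α → reject H₀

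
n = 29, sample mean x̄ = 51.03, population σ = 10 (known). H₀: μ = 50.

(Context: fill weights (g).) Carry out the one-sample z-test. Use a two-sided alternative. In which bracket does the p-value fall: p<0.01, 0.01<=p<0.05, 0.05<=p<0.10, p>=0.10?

SE = σ/√n = 10/√29 = 1.8570
z = (x̄−μ₀)/SE = (51.03−50)/1.8570 = 0.5547
p-value (two-sided) = 0.57912
→ bracket: p>=0.10

p-value bracket: p>=0.10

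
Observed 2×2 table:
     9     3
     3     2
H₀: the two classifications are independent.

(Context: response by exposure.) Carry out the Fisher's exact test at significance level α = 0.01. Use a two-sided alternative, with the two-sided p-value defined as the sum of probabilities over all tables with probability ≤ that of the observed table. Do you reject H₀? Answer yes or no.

reject H₀: no

Margins: r₁=12, r₂=5, c₁=12, c₂=5, n=17
p_obs = C(12,9)·C(5,3)/C(17,12); sum pmf over tables with pmf ≤ p_obs
p-value (two-sided) = 0.60003
At α=0.01: p ≥ α → fail to reject H₀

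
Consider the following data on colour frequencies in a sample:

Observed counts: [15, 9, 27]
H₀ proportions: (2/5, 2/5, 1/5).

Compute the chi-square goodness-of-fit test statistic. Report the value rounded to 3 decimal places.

test statistic = 35.471

n = 51; E_i = n·p_i = [20.40, 20.40, 10.20]
χ² = (15−20.40)²/20.40 + (9−20.40)²/20.40 + (27−10.20)²/10.20 = 35.4706
df = 2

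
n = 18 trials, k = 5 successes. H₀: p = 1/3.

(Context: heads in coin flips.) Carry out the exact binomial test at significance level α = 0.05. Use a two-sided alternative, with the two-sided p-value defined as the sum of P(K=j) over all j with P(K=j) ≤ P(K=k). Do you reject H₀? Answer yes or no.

Exact binomial: n=18, k=5, p₀=1/3=0.3333
P(X=j) = C(n,j)·p₀^j·(1−p₀)^(n−j); p = Σ P(X=j) over j with P(X=j) ≤ P(X=5)
p-value (two-sided) = 0.80373
At α=0.05: p ≥ α → fail to reject H₀

reject H₀: no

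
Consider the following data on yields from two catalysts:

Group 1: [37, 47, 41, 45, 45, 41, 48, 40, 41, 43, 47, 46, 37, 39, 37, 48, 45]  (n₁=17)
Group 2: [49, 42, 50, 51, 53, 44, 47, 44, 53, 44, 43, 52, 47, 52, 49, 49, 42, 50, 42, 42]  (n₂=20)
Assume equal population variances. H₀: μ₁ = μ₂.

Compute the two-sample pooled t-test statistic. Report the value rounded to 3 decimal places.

x̄₁=42.765, s₁=3.930, n₁=17
x̄₂=47.250, s₂=4.038, n₂=20
s_p² = [16·3.930² + 19·4.038²]/35 = 15.9088
SE = √(s_p²·(1/17+1/20)) = 1.3158
t = (42.765−47.250)/1.3158 = -3.4089
df = 35

test statistic = -3.409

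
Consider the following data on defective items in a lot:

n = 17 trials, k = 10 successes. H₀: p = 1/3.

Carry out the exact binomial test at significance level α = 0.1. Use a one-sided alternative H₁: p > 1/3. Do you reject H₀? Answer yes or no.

reject H₀: yes

Exact binomial: n=17, k=10, p₀=1/3=0.3333
P(X≥10) from Σ C(n,i)·p₀^i·(1−p₀)^(n−i)
p-value (one-sided, H₁ greater) = 0.02728
At α=0.1: p < α → reject H₀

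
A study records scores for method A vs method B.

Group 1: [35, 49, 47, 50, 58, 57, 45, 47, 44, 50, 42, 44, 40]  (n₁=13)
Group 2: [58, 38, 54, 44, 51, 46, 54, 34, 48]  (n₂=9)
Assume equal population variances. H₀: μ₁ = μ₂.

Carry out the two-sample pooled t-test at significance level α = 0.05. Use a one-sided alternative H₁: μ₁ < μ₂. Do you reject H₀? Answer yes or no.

reject H₀: no

x̄₁=46.769, s₁=6.340, n₁=13
x̄₂=47.444, s₂=7.860, n₂=9
s_p² = [12·6.340² + 8·7.860²]/20 = 48.8265
SE = √(s_p²·(1/13+1/9)) = 3.0300
t = (46.769−47.444)/3.0300 = -0.2228
df = 20
p-value (one-sided, H₁ less) = 0.41296
At α=0.05: p ≥ α → fail to reject H₀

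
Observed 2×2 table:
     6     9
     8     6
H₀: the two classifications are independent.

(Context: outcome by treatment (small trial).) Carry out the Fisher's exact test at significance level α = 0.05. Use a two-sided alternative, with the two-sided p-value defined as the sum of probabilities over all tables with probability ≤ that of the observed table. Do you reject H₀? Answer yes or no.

reject H₀: no

Margins: r₁=15, r₂=14, c₁=14, c₂=15, n=29
p_obs = C(15,6)·C(14,8)/C(29,14); sum pmf over tables with pmf ≤ p_obs
p-value (two-sided) = 0.46609
At α=0.05: p ≥ α → fail to reject H₀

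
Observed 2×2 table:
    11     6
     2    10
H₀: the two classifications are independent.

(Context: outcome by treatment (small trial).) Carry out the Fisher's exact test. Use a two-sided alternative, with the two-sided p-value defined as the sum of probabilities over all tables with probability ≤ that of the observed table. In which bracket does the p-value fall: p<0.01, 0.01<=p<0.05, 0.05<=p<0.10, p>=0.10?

p-value bracket: 0.01<=p<0.05

Margins: r₁=17, r₂=12, c₁=13, c₂=16, n=29
p_obs = C(17,11)·C(12,2)/C(29,13); sum pmf over tables with pmf ≤ p_obs
p-value (two-sided) = 0.02157
→ bracket: 0.01<=p<0.05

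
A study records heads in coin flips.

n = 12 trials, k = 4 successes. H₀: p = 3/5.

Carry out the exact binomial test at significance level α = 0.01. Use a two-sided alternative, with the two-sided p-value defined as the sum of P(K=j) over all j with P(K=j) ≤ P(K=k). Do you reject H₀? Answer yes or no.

reject H₀: no

Exact binomial: n=12, k=4, p₀=3/5=0.6000
P(X=j) = C(n,j)·p₀^j·(1−p₀)^(n−j); p = Σ P(X=j) over j with P(X=j) ≤ P(X=4)
p-value (two-sided) = 0.07690
At α=0.01: p ≥ α → fail to reject H₀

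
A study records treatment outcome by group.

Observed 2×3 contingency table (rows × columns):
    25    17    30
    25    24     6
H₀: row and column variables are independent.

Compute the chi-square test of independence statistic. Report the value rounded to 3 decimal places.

Row totals [72, 55], col totals [50, 41, 36], n=127
χ² = (25−28.35)²/28.35 + (17−23.24)²/23.24 + (30−20.41)²/20.41 + (25−21.65)²/21.65 + (24−17.76)²/17.76 + (6−15.59)²/15.59 = 15.1917
df = 2

test statistic = 15.192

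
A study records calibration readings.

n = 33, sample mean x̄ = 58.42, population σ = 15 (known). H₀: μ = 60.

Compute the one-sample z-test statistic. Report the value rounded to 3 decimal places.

test statistic = -0.605

SE = σ/√n = 15/√33 = 2.6112
z = (x̄−μ₀)/SE = (58.42−60)/2.6112 = -0.6051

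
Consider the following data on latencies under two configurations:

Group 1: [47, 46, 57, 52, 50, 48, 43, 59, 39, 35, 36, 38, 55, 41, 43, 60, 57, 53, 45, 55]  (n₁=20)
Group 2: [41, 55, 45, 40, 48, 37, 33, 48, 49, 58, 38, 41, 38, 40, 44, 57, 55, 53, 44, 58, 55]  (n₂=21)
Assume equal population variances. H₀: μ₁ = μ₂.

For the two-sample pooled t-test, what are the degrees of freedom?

degrees of freedom = 39

df = n₁ + n₂ − 2 = 20 + 21 − 2 = 39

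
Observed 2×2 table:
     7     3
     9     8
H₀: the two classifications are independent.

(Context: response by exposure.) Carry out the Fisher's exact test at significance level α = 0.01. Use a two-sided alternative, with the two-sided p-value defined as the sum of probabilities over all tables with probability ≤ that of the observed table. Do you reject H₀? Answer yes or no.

reject H₀: no

Margins: r₁=10, r₂=17, c₁=16, c₂=11, n=27
p_obs = C(10,7)·C(17,9)/C(27,16); sum pmf over tables with pmf ≤ p_obs
p-value (two-sided) = 0.44755
At α=0.01: p ≥ α → fail to reject H₀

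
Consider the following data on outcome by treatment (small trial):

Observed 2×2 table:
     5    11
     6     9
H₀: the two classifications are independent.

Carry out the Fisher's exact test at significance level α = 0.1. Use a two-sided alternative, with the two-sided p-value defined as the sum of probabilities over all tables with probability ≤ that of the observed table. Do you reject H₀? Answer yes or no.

Margins: r₁=16, r₂=15, c₁=11, c₂=20, n=31
p_obs = C(16,5)·C(15,6)/C(31,11); sum pmf over tables with pmf ≤ p_obs
p-value (two-sided) = 0.71599
At α=0.1: p ≥ α → fail to reject H₀

reject H₀: no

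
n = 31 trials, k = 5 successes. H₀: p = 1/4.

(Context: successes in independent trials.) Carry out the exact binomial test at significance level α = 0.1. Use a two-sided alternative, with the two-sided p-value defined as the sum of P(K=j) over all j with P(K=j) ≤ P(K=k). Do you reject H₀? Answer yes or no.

reject H₀: no

Exact binomial: n=31, k=5, p₀=1/4=0.2500
P(X=j) = C(n,j)·p₀^j·(1−p₀)^(n−j); p = Σ P(X=j) over j with P(X=j) ≤ P(X=5)
p-value (two-sided) = 0.30486
At α=0.1: p ≥ α → fail to reject H₀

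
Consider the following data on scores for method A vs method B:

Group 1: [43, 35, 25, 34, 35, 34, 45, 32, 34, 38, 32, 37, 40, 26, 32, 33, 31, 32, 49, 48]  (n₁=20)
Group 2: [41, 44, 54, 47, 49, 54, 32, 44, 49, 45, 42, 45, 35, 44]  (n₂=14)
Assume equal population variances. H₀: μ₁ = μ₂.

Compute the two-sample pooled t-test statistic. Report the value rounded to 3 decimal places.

test statistic = -4.021

x̄₁=35.750, s₁=6.472, n₁=20
x̄₂=44.643, s₂=6.160, n₂=14
s_p² = [19·6.472² + 13·6.160²]/32 = 40.2801
SE = √(s_p²·(1/20+1/14)) = 2.2116
t = (35.750−44.643)/2.2116 = -4.0210
df = 32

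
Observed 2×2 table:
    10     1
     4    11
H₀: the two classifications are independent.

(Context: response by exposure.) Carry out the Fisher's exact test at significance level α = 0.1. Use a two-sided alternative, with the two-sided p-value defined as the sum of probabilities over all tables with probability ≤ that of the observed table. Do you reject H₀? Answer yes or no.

reject H₀: yes

Margins: r₁=11, r₂=15, c₁=14, c₂=12, n=26
p_obs = C(11,10)·C(15,4)/C(26,14); sum pmf over tables with pmf ≤ p_obs
p-value (two-sided) = 0.00172
At α=0.1: p < α → reject H₀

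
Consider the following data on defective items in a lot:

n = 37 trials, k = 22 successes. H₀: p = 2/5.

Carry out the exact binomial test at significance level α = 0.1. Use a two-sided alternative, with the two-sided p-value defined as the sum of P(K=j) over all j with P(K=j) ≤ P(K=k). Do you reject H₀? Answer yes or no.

Exact binomial: n=37, k=22, p₀=2/5=0.4000
P(X=j) = C(n,j)·p₀^j·(1−p₀)^(n−j); p = Σ P(X=j) over j with P(X=j) ≤ P(X=22)
p-value (two-sided) = 0.01851
At α=0.1: p < α → reject H₀

reject H₀: yes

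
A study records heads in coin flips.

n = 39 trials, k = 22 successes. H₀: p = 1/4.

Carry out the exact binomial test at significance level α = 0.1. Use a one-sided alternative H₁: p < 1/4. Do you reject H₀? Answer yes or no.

reject H₀: no

Exact binomial: n=39, k=22, p₀=1/4=0.2500
P(X≤22) from Σ C(n,i)·p₀^i·(1−p₀)^(n−i)
p-value (one-sided, H₁ less) = 0.99999
At α=0.1: p ≥ α → fail to reject H₀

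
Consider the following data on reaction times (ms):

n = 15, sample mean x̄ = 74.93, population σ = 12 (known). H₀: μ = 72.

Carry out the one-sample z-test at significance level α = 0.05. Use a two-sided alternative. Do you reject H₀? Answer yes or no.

SE = σ/√n = 12/√15 = 3.0984
z = (x̄−μ₀)/SE = (74.93−72)/3.0984 = 0.9457
p-value (two-sided) = 0.34433
At α=0.05: p ≥ α → fail to reject H₀

reject H₀: no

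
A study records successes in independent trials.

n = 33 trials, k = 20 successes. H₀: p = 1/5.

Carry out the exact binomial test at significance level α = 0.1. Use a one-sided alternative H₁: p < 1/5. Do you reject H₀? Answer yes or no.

Exact binomial: n=33, k=20, p₀=1/5=0.2000
P(X≤20) from Σ C(n,i)·p₀^i·(1−p₀)^(n−i)
p-value (one-sided, H₁ less) = 1.00000
At α=0.1: p ≥ α → fail to reject H₀

reject H₀: no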